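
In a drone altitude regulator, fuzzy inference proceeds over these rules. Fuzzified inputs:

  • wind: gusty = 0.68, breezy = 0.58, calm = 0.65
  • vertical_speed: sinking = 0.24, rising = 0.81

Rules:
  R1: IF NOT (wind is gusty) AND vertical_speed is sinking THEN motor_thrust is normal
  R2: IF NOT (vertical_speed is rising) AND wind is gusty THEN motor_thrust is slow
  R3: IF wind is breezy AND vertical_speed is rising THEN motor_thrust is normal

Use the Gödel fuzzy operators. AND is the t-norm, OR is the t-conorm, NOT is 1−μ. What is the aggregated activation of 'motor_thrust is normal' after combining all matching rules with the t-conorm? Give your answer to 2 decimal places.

0.58

R1: ¬gusty=1−0.68=0.32, sinking=0.24; AND[min(a, b)] → w = 0.24
R2: ¬rising=1−0.81=0.19, gusty=0.68; AND[min(a, b)] → w = 0.19
R3: breezy=0.58, rising=0.81; AND[min(a, b)] → w = 0.58
Rules with consequent 'normal': {R1, R3} → strengths 0.24, 0.58
Aggregate via t-conorm [max(a, b)]: 0.58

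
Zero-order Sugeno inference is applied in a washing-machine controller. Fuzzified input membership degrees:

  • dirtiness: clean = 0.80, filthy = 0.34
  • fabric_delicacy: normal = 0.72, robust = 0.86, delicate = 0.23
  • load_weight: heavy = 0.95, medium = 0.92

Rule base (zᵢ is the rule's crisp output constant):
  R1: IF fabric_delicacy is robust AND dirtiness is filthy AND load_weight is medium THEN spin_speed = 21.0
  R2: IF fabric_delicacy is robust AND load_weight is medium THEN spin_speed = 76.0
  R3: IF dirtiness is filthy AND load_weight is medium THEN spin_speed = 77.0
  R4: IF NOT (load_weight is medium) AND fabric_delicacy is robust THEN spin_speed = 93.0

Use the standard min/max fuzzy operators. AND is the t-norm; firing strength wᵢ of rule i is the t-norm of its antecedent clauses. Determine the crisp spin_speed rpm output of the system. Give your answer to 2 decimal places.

R1 (z=21.0): robust=0.86, filthy=0.34, medium=0.92; AND[min(a, b)] → w = 0.34
R2 (z=76.0): robust=0.86, medium=0.92; AND[min(a, b)] → w = 0.86
R3 (z=77.0): filthy=0.34, medium=0.92; AND[min(a, b)] → w = 0.34
R4 (z=93.0): ¬medium=1−0.92=0.08, robust=0.86; AND[min(a, b)] → w = 0.08
Weighted average = (0.34·21.0 + 0.86·76.0 + 0.34·77.0 + 0.08·93.0) / (0.34 + 0.86 + 0.34 + 0.08)
  = 106.1200 / 1.6200 = 65.51

65.51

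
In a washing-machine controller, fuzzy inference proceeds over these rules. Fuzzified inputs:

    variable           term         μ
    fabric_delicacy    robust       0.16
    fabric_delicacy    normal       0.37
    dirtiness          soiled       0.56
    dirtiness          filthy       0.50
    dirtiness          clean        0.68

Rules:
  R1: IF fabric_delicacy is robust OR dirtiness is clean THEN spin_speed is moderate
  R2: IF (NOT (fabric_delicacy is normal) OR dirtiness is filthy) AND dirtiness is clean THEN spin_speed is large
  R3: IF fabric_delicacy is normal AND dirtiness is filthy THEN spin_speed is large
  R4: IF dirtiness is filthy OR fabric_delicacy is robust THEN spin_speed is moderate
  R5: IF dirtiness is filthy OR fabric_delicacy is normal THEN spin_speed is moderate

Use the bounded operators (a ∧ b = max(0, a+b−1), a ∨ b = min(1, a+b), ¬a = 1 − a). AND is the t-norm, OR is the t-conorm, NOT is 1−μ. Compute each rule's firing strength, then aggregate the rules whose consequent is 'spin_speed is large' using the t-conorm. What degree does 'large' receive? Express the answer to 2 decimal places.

R1: robust=0.16, clean=0.68; OR[min(1, a+b)] → w = 0.84
R2: (¬normal=1−0.37=0.63 OR filthy=0.50) = 1.00; AND[max(0, a+b−1)] with clean=0.68 → w = 0.68
R3: normal=0.37, filthy=0.50; AND[max(0, a+b−1)] → w = 0.00
R4: filthy=0.50, robust=0.16; OR[min(1, a+b)] → w = 0.66
R5: filthy=0.50, normal=0.37; OR[min(1, a+b)] → w = 0.87
Rules with consequent 'large': {R2, R3} → strengths 0.68, 0.00
Aggregate via t-conorm [min(1, a+b)]: 0.68

0.68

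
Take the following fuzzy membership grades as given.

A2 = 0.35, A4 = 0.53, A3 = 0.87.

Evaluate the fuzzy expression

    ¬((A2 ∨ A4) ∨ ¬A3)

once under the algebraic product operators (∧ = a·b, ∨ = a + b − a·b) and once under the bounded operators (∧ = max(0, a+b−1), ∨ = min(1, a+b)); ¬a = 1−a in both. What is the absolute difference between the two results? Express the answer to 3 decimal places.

Under algebraic product:
  A2 ∨ A4 = a + b − a·b on (0.3500, 0.5300) = 0.6945
  ¬A3 = 1 − 0.8700 = 0.1300
  (A2 ∨ A4) ∨ ¬A3 = a + b − a·b on (0.6945, 0.1300) = 0.7342
  ¬((A2 ∨ A4) ∨ ¬A3) = 1 − 0.7342 = 0.2658
  → value = 0.2658
Under bounded:
  A2 ∨ A4 = min(1, a+b) on (0.35, 0.53) = 0.88
  ¬A3 = 1 − 0.87 = 0.13
  (A2 ∨ A4) ∨ ¬A3 = min(1, a+b) on (0.88, 0.13) = 1.00
  ¬((A2 ∨ A4) ∨ ¬A3) = 1 − 1.00 = 0.00
  → value = 0.0000
|0.2658 − 0.0000| = 0.266

0.266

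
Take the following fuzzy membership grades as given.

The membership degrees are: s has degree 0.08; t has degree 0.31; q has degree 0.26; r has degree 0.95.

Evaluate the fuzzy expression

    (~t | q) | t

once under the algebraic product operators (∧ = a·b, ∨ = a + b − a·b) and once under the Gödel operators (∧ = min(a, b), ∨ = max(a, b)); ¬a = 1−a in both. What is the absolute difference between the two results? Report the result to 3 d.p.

0.152

Under algebraic product:
  ~t = 1 − 0.3100 = 0.6900
  ~t | q = a + b − a·b on (0.6900, 0.2600) = 0.7706
  (~t | q) | t = a + b − a·b on (0.7706, 0.3100) = 0.8417
  → value = 0.8417
Under Gödel:
  ~t = 1 − 0.31 = 0.69
  ~t | q = max(a, b) on (0.69, 0.26) = 0.69
  (~t | q) | t = max(a, b) on (0.69, 0.31) = 0.69
  → value = 0.6900
|0.8417 − 0.6900| = 0.152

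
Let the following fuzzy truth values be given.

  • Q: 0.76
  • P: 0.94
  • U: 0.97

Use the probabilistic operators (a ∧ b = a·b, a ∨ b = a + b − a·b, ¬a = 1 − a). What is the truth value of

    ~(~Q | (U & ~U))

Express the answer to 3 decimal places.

~Q = 1 − 0.7600 = 0.2400
~U = 1 − 0.9700 = 0.0300
U & ~U = a·b on (0.9700, 0.0300) = 0.0291
~Q | (U & ~U) = a + b − a·b on (0.2400, 0.0291) = 0.2621
~(~Q | (U & ~U)) = 1 − 0.2621 = 0.7379

0.738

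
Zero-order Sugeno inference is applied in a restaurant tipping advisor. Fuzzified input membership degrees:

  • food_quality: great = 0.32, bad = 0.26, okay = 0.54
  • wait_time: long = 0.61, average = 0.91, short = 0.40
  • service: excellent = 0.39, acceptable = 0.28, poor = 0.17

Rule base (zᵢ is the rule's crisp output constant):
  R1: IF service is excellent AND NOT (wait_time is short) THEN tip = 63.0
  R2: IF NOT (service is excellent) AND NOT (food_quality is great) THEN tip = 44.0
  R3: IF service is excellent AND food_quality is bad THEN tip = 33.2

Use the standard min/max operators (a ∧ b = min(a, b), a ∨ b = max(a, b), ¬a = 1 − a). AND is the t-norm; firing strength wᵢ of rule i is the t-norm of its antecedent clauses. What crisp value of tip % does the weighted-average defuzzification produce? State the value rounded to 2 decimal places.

47.65

R1 (z=63.0): excellent=0.39, ¬short=1−0.40=0.60; AND[min(a, b)] → w = 0.39
R2 (z=44.0): ¬excellent=1−0.39=0.61, ¬great=1−0.32=0.68; AND[min(a, b)] → w = 0.61
R3 (z=33.2): excellent=0.39, bad=0.26; AND[min(a, b)] → w = 0.26
Weighted average = (0.39·63.0 + 0.61·44.0 + 0.26·33.2) / (0.39 + 0.61 + 0.26)
  = 60.0420 / 1.2600 = 47.65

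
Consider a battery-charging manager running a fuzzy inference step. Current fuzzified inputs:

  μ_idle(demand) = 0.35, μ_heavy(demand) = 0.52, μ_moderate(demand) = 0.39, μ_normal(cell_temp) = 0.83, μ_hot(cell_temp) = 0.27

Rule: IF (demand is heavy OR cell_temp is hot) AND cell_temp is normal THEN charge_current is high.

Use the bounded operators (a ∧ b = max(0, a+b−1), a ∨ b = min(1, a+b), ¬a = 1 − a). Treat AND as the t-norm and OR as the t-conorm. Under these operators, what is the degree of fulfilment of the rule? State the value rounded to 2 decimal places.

firing strength: (heavy=0.52 OR hot=0.27) = 0.79; AND[max(0, a+b−1)] with normal=0.83 → w = 0.62

0.62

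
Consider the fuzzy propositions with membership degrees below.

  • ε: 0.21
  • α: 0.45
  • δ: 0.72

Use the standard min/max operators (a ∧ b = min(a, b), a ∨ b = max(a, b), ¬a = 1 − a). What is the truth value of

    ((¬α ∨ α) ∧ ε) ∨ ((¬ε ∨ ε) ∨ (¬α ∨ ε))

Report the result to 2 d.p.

¬α = 1 − 0.45 = 0.55
¬α ∨ α = max(a, b) on (0.55, 0.45) = 0.55
(¬α ∨ α) ∧ ε = min(a, b) on (0.55, 0.21) = 0.21
¬ε = 1 − 0.21 = 0.79
¬ε ∨ ε = max(a, b) on (0.79, 0.21) = 0.79
¬α = 1 − 0.45 = 0.55
¬α ∨ ε = max(a, b) on (0.55, 0.21) = 0.55
(¬ε ∨ ε) ∨ (¬α ∨ ε) = max(a, b) on (0.79, 0.55) = 0.79
((¬α ∨ α) ∧ ε) ∨ ((¬ε ∨ ε) ∨ (¬α ∨ ε)) = max(a, b) on (0.21, 0.79) = 0.79

0.79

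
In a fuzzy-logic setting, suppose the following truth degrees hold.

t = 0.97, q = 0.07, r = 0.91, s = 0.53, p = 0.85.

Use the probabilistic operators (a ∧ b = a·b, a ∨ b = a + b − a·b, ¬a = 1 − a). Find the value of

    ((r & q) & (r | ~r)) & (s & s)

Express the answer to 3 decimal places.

0.016

r & q = a·b on (0.9100, 0.0700) = 0.0637
~r = 1 − 0.9100 = 0.0900
r | ~r = a + b − a·b on (0.9100, 0.0900) = 0.9181
(r & q) & (r | ~r) = a·b on (0.0637, 0.9181) = 0.0585
s & s = a·b on (0.5300, 0.5300) = 0.2809
((r & q) & (r | ~r)) & (s & s) = a·b on (0.0585, 0.2809) = 0.0164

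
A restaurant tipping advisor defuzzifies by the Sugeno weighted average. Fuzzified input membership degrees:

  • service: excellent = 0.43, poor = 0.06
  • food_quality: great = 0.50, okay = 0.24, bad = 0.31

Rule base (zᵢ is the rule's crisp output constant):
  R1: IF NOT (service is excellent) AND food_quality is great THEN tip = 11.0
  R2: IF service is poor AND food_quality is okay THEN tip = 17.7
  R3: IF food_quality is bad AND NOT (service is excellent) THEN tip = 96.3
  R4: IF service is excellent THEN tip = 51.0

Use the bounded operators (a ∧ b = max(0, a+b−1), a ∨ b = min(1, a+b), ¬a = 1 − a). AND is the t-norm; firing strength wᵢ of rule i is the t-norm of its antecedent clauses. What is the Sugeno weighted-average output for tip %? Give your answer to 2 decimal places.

45.40

R1 (z=11.0): ¬excellent=1−0.43=0.57, great=0.50; AND[max(0, a+b−1)] → w = 0.07
R2 (z=17.7): poor=0.06, okay=0.24; AND[max(0, a+b−1)] → w = 0.00
R3 (z=96.3): bad=0.31, ¬excellent=1−0.43=0.57; AND[max(0, a+b−1)] → w = 0.00
R4 (z=51.0): excellent=0.43 → w = 0.43
Weighted average = (0.07·11.0 + 0.00·17.7 + 0.00·96.3 + 0.43·51.0) / (0.07 + 0.00 + 0.00 + 0.43)
  = 22.7000 / 0.5000 = 45.40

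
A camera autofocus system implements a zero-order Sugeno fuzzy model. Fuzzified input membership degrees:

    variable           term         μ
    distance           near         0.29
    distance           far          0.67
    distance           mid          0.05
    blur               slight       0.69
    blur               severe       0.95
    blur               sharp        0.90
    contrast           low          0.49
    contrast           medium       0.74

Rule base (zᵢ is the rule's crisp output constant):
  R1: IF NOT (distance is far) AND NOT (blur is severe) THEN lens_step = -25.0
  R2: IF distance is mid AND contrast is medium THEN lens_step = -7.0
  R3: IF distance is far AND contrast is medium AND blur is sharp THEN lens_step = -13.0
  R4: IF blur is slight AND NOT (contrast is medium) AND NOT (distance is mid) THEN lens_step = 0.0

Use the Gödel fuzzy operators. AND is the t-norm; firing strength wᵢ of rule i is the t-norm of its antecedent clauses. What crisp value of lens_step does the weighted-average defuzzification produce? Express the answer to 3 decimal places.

R1 (z=-25.0): ¬far=1−0.67=0.33, ¬severe=1−0.95=0.05; AND[min(a, b)] → w = 0.05
R2 (z=-7.0): mid=0.05, medium=0.74; AND[min(a, b)] → w = 0.05
R3 (z=-13.0): far=0.67, medium=0.74, sharp=0.90; AND[min(a, b)] → w = 0.67
R4 (z=0.0): slight=0.69, ¬medium=1−0.74=0.26, ¬mid=1−0.05=0.95; AND[min(a, b)] → w = 0.26
Weighted average = (0.05·-25.0 + 0.05·-7.0 + 0.67·-13.0 + 0.26·0.0) / (0.05 + 0.05 + 0.67 + 0.26)
  = -10.3100 / 1.0300 = -10.010

-10.010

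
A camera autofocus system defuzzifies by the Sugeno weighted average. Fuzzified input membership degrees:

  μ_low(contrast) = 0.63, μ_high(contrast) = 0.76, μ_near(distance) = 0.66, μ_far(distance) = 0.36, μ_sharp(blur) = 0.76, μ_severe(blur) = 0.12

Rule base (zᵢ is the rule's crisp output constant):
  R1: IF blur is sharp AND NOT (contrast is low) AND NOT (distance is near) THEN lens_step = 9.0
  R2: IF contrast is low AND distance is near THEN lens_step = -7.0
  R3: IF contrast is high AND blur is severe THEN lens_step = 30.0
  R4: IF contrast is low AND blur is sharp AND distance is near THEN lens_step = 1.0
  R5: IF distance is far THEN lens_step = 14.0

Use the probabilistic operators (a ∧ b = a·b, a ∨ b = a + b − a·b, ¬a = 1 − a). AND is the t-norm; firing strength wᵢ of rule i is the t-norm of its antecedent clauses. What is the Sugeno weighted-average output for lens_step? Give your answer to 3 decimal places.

R1 (z=9.0): sharp=0.76, ¬low=1−0.63=0.37, ¬near=1−0.66=0.34; AND[a·b] → w = 0.0956
R2 (z=-7.0): low=0.63, near=0.66; AND[a·b] → w = 0.4158
R3 (z=30.0): high=0.76, severe=0.12; AND[a·b] → w = 0.0912
R4 (z=1.0): low=0.63, sharp=0.76, near=0.66; AND[a·b] → w = 0.3160
R5 (z=14.0): far=0.36 → w = 0.3600
Weighted average = (0.0956·9.0 + 0.4158·-7.0 + 0.0912·30.0 + 0.3160·1.0 + 0.3600·14.0) / (0.0956 + 0.4158 + 0.0912 + 0.3160 + 0.3600)
  = 6.0419 / 1.2786 = 4.725

4.725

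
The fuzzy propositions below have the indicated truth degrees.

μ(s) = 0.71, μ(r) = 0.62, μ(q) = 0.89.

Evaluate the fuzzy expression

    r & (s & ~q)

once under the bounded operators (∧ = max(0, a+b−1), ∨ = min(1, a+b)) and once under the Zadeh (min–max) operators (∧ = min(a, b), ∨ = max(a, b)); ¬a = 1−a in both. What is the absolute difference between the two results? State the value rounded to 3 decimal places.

0.110

Under bounded:
  ~q = 1 − 0.89 = 0.11
  s & ~q = max(0, a+b−1) on (0.71, 0.11) = 0.00
  r & (s & ~q) = max(0, a+b−1) on (0.62, 0.00) = 0.00
  → value = 0.0000
Under Zadeh (min–max):
  ~q = 1 − 0.89 = 0.11
  s & ~q = min(a, b) on (0.71, 0.11) = 0.11
  r & (s & ~q) = min(a, b) on (0.62, 0.11) = 0.11
  → value = 0.1100
|0.0000 − 0.1100| = 0.110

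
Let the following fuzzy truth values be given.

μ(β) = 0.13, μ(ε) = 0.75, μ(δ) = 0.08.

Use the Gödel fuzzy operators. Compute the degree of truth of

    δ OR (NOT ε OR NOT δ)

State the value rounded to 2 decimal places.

NOT ε = 1 − 0.75 = 0.25
NOT δ = 1 − 0.08 = 0.92
NOT ε OR NOT δ = max(a, b) on (0.25, 0.92) = 0.92
δ OR (NOT ε OR NOT δ) = max(a, b) on (0.08, 0.92) = 0.92

0.92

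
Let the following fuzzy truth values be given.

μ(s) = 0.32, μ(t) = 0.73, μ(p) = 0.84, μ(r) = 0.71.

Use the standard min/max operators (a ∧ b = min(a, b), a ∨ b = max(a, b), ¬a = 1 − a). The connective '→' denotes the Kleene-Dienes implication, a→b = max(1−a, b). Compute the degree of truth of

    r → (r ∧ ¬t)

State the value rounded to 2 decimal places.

0.29

¬t = 1 − 0.73 = 0.27
r ∧ ¬t = min(a, b) on (0.71, 0.27) = 0.27
r → (r ∧ ¬t)  [Kleene-Dienes: max(1−a, b)] with a=0.71, b=0.27 → 0.29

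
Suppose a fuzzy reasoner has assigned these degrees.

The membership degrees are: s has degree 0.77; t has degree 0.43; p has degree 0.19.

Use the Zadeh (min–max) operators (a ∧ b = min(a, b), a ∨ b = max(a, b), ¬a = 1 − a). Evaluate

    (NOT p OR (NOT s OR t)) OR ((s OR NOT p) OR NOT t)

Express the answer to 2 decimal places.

NOT p = 1 − 0.19 = 0.81
NOT s = 1 − 0.77 = 0.23
NOT s OR t = max(a, b) on (0.23, 0.43) = 0.43
NOT p OR (NOT s OR t) = max(a, b) on (0.81, 0.43) = 0.81
NOT p = 1 − 0.19 = 0.81
s OR NOT p = max(a, b) on (0.77, 0.81) = 0.81
NOT t = 1 − 0.43 = 0.57
(s OR NOT p) OR NOT t = max(a, b) on (0.81, 0.57) = 0.81
(NOT p OR (NOT s OR t)) OR ((s OR NOT p) OR NOT t) = max(a, b) on (0.81, 0.81) = 0.81

0.81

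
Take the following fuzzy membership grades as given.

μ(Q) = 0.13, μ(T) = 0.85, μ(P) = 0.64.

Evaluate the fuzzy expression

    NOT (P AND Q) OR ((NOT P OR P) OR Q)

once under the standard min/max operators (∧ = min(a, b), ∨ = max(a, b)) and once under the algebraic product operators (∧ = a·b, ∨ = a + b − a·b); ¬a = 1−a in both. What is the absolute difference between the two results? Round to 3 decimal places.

0.113

Under standard min/max:
  P AND Q = min(a, b) on (0.64, 0.13) = 0.13
  NOT (P AND Q) = 1 − 0.13 = 0.87
  NOT P = 1 − 0.64 = 0.36
  NOT P OR P = max(a, b) on (0.36, 0.64) = 0.64
  (NOT P OR P) OR Q = max(a, b) on (0.64, 0.13) = 0.64
  NOT (P AND Q) OR ((NOT P OR P) OR Q) = max(a, b) on (0.87, 0.64) = 0.87
  → value = 0.8700
Under algebraic product:
  P AND Q = a·b on (0.6400, 0.1300) = 0.0832
  NOT (P AND Q) = 1 − 0.0832 = 0.9168
  NOT P = 1 − 0.6400 = 0.3600
  NOT P OR P = a + b − a·b on (0.3600, 0.6400) = 0.7696
  (NOT P OR P) OR Q = a + b − a·b on (0.7696, 0.1300) = 0.7996
  NOT (P AND Q) OR ((NOT P OR P) OR Q) = a + b − a·b on (0.9168, 0.7996) = 0.9833
  → value = 0.9833
|0.8700 − 0.9833| = 0.113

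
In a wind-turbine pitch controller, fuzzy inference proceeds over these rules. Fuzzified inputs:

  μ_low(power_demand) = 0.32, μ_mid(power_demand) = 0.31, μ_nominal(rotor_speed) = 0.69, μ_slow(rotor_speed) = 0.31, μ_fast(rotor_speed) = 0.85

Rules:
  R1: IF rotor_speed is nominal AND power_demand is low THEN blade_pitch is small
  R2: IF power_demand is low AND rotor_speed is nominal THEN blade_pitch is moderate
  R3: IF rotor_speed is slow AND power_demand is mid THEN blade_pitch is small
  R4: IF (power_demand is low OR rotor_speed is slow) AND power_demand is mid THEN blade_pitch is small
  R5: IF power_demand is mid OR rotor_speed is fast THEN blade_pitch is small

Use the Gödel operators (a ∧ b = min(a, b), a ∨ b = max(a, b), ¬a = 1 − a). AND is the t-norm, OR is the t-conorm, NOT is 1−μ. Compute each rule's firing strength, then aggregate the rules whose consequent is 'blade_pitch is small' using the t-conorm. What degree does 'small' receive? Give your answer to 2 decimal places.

R1: nominal=0.69, low=0.32; AND[min(a, b)] → w = 0.32
R2: low=0.32, nominal=0.69; AND[min(a, b)] → w = 0.32
R3: slow=0.31, mid=0.31; AND[min(a, b)] → w = 0.31
R4: (low=0.32 OR slow=0.31) = 0.32; AND[min(a, b)] with mid=0.31 → w = 0.31
R5: mid=0.31, fast=0.85; OR[max(a, b)] → w = 0.85
Rules with consequent 'small': {R1, R3, R4, R5} → strengths 0.32, 0.31, 0.31, 0.85
Aggregate via t-conorm [max(a, b)]: 0.85

0.85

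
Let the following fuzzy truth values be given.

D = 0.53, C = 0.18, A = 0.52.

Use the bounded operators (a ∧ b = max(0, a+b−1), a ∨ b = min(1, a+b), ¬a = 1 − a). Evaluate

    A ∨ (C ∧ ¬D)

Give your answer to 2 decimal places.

¬D = 1 − 0.53 = 0.47
C ∧ ¬D = max(0, a+b−1) on (0.18, 0.47) = 0.00
A ∨ (C ∧ ¬D) = min(1, a+b) on (0.52, 0.00) = 0.52

0.52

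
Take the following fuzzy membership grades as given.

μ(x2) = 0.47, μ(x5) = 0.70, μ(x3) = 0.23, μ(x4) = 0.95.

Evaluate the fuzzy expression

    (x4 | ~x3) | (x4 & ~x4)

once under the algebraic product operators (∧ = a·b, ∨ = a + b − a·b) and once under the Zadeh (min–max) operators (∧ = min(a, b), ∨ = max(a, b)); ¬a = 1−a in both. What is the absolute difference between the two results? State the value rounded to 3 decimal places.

Under algebraic product:
  ~x3 = 1 − 0.2300 = 0.7700
  x4 | ~x3 = a + b − a·b on (0.9500, 0.7700) = 0.9885
  ~x4 = 1 − 0.9500 = 0.0500
  x4 & ~x4 = a·b on (0.9500, 0.0500) = 0.0475
  (x4 | ~x3) | (x4 & ~x4) = a + b − a·b on (0.9885, 0.0475) = 0.9890
  → value = 0.9890
Under Zadeh (min–max):
  ~x3 = 1 − 0.23 = 0.77
  x4 | ~x3 = max(a, b) on (0.95, 0.77) = 0.95
  ~x4 = 1 − 0.95 = 0.05
  x4 & ~x4 = min(a, b) on (0.95, 0.05) = 0.05
  (x4 | ~x3) | (x4 & ~x4) = max(a, b) on (0.95, 0.05) = 0.95
  → value = 0.9500
|0.9890 − 0.9500| = 0.039

0.039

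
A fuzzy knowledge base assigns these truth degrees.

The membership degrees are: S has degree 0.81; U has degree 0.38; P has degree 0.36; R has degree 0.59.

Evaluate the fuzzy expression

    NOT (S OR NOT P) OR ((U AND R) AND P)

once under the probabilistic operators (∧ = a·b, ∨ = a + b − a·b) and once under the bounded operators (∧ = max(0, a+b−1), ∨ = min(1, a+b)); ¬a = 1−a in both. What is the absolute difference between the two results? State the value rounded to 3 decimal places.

Under probabilistic:
  NOT P = 1 − 0.3600 = 0.6400
  S OR NOT P = a + b − a·b on (0.8100, 0.6400) = 0.9316
  NOT (S OR NOT P) = 1 − 0.9316 = 0.0684
  U AND R = a·b on (0.3800, 0.5900) = 0.2242
  (U AND R) AND P = a·b on (0.2242, 0.3600) = 0.0807
  NOT (S OR NOT P) OR ((U AND R) AND P) = a + b − a·b on (0.0684, 0.0807) = 0.1436
  → value = 0.1436
Under bounded:
  NOT P = 1 − 0.36 = 0.64
  S OR NOT P = min(1, a+b) on (0.81, 0.64) = 1.00
  NOT (S OR NOT P) = 1 − 1.00 = 0.00
  U AND R = max(0, a+b−1) on (0.38, 0.59) = 0.00
  (U AND R) AND P = max(0, a+b−1) on (0.00, 0.36) = 0.00
  NOT (S OR NOT P) OR ((U AND R) AND P) = min(1, a+b) on (0.00, 0.00) = 0.00
  → value = 0.0000
|0.1436 − 0.0000| = 0.144

0.144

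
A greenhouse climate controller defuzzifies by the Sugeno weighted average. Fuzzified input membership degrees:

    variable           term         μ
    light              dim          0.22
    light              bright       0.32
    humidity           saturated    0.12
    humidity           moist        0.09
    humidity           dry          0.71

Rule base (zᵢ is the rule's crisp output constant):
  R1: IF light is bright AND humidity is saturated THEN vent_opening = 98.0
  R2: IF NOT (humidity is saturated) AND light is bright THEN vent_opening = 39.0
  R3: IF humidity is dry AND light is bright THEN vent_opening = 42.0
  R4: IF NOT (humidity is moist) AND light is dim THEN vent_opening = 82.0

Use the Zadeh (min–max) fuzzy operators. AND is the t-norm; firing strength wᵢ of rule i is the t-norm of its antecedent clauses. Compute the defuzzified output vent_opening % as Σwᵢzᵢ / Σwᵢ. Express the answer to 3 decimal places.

R1 (z=98.0): bright=0.32, saturated=0.12; AND[min(a, b)] → w = 0.12
R2 (z=39.0): ¬saturated=1−0.12=0.88, bright=0.32; AND[min(a, b)] → w = 0.32
R3 (z=42.0): dry=0.71, bright=0.32; AND[min(a, b)] → w = 0.32
R4 (z=82.0): ¬moist=1−0.09=0.91, dim=0.22; AND[min(a, b)] → w = 0.22
Weighted average = (0.12·98.0 + 0.32·39.0 + 0.32·42.0 + 0.22·82.0) / (0.12 + 0.32 + 0.32 + 0.22)
  = 55.7200 / 0.9800 = 56.857

56.857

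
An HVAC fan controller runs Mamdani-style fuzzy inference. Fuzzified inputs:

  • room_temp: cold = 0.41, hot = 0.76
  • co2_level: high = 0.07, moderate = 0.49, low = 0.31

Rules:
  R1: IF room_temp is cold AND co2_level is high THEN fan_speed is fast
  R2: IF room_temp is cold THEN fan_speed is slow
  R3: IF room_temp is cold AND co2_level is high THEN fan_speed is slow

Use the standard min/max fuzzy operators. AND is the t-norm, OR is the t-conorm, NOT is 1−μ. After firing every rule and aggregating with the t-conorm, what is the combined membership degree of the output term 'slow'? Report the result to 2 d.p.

R1: cold=0.41, high=0.07; AND[min(a, b)] → w = 0.07
R2: cold=0.41 → w = 0.41
R3: cold=0.41, high=0.07; AND[min(a, b)] → w = 0.07
Rules with consequent 'slow': {R2, R3} → strengths 0.41, 0.07
Aggregate via t-conorm [max(a, b)]: 0.41

0.41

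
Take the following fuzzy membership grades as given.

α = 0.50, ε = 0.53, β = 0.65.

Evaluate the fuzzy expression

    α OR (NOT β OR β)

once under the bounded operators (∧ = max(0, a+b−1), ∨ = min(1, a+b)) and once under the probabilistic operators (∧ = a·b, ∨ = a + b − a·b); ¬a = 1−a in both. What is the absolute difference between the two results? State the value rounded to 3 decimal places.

0.114

Under bounded:
  NOT β = 1 − 0.65 = 0.35
  NOT β OR β = min(1, a+b) on (0.35, 0.65) = 1.00
  α OR (NOT β OR β) = min(1, a+b) on (0.50, 1.00) = 1.00
  → value = 1.0000
Under probabilistic:
  NOT β = 1 − 0.6500 = 0.3500
  NOT β OR β = a + b − a·b on (0.3500, 0.6500) = 0.7725
  α OR (NOT β OR β) = a + b − a·b on (0.5000, 0.7725) = 0.8862
  → value = 0.8862
|1.0000 − 0.8862| = 0.114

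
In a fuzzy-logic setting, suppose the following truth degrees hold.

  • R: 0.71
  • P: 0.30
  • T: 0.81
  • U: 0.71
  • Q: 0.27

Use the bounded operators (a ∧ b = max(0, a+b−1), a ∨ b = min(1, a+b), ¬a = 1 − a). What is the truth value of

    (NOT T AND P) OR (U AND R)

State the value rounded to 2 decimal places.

0.42

NOT T = 1 − 0.81 = 0.19
NOT T AND P = max(0, a+b−1) on (0.19, 0.30) = 0.00
U AND R = max(0, a+b−1) on (0.71, 0.71) = 0.42
(NOT T AND P) OR (U AND R) = min(1, a+b) on (0.00, 0.42) = 0.42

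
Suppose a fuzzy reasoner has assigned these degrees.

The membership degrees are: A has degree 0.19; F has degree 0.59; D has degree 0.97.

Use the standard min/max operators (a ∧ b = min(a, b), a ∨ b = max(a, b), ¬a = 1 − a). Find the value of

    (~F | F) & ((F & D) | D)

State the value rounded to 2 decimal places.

0.59

~F = 1 − 0.59 = 0.41
~F | F = max(a, b) on (0.41, 0.59) = 0.59
F & D = min(a, b) on (0.59, 0.97) = 0.59
(F & D) | D = max(a, b) on (0.59, 0.97) = 0.97
(~F | F) & ((F & D) | D) = min(a, b) on (0.59, 0.97) = 0.59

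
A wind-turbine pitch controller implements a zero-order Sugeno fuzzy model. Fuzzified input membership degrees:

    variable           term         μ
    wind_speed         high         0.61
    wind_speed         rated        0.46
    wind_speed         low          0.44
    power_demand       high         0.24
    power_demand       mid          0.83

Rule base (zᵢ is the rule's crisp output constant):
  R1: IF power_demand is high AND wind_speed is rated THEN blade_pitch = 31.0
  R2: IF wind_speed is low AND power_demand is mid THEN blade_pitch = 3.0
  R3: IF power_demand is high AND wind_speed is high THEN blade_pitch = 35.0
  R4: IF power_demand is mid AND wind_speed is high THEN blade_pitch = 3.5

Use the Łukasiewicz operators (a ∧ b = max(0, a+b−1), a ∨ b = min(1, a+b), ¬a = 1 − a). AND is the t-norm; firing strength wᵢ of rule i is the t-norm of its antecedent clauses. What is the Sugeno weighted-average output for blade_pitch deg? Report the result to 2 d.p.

3.31

R1 (z=31.0): high=0.24, rated=0.46; AND[max(0, a+b−1)] → w = 0.00
R2 (z=3.0): low=0.44, mid=0.83; AND[max(0, a+b−1)] → w = 0.27
R3 (z=35.0): high=0.24, high=0.61; AND[max(0, a+b−1)] → w = 0.00
R4 (z=3.5): mid=0.83, high=0.61; AND[max(0, a+b−1)] → w = 0.44
Weighted average = (0.00·31.0 + 0.27·3.0 + 0.00·35.0 + 0.44·3.5) / (0.00 + 0.27 + 0.00 + 0.44)
  = 2.3500 / 0.7100 = 3.31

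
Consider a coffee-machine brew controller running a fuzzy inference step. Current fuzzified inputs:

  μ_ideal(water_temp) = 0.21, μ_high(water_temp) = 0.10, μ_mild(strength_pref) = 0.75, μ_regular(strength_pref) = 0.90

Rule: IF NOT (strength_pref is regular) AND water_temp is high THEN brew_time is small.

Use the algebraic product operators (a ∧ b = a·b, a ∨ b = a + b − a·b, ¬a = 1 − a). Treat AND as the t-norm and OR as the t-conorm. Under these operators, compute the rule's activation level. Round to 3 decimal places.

0.010

firing strength: ¬regular=1−0.90=0.10, high=0.10; AND[a·b] → w = 0.0100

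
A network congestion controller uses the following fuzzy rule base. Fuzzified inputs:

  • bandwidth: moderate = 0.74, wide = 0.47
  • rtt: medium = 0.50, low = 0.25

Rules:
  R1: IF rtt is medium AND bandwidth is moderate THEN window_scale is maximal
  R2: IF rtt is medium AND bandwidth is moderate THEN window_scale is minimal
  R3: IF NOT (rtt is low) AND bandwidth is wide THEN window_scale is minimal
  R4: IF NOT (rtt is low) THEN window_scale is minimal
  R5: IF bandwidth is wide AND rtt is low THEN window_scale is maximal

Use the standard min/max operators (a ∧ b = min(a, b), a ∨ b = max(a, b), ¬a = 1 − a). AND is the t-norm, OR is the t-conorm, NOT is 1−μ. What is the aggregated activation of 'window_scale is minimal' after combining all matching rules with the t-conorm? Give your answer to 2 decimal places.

R1: medium=0.50, moderate=0.74; AND[min(a, b)] → w = 0.50
R2: medium=0.50, moderate=0.74; AND[min(a, b)] → w = 0.50
R3: ¬low=1−0.25=0.75, wide=0.47; AND[min(a, b)] → w = 0.47
R4: ¬low=1−0.25=0.75 → w = 0.75
R5: wide=0.47, low=0.25; AND[min(a, b)] → w = 0.25
Rules with consequent 'minimal': {R2, R3, R4} → strengths 0.50, 0.47, 0.75
Aggregate via t-conorm [max(a, b)]: 0.75

0.75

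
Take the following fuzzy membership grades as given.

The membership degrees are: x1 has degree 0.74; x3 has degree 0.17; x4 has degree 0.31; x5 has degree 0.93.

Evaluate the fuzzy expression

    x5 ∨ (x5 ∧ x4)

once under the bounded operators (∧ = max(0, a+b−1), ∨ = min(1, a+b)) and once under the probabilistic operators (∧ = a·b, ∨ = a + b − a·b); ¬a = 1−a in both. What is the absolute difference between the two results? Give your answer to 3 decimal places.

Under bounded:
  x5 ∧ x4 = max(0, a+b−1) on (0.93, 0.31) = 0.24
  x5 ∨ (x5 ∧ x4) = min(1, a+b) on (0.93, 0.24) = 1.00
  → value = 1.0000
Under probabilistic:
  x5 ∧ x4 = a·b on (0.9300, 0.3100) = 0.2883
  x5 ∨ (x5 ∧ x4) = a + b − a·b on (0.9300, 0.2883) = 0.9502
  → value = 0.9502
|1.0000 − 0.9502| = 0.050

0.050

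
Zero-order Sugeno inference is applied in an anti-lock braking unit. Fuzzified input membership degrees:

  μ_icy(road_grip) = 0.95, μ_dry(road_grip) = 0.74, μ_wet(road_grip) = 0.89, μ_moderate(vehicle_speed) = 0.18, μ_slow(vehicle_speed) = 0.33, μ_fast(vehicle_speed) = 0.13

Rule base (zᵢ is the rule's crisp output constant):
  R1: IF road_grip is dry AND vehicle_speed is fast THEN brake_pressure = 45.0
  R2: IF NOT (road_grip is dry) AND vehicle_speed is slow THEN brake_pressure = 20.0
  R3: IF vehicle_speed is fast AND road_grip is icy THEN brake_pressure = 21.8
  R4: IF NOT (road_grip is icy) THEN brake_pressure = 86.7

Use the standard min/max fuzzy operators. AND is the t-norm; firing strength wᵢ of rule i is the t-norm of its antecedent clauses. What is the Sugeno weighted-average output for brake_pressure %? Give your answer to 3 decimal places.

31.963

R1 (z=45.0): dry=0.74, fast=0.13; AND[min(a, b)] → w = 0.13
R2 (z=20.0): ¬dry=1−0.74=0.26, slow=0.33; AND[min(a, b)] → w = 0.26
R3 (z=21.8): fast=0.13, icy=0.95; AND[min(a, b)] → w = 0.13
R4 (z=86.7): ¬icy=1−0.95=0.05 → w = 0.05
Weighted average = (0.13·45.0 + 0.26·20.0 + 0.13·21.8 + 0.05·86.7) / (0.13 + 0.26 + 0.13 + 0.05)
  = 18.2190 / 0.5700 = 31.963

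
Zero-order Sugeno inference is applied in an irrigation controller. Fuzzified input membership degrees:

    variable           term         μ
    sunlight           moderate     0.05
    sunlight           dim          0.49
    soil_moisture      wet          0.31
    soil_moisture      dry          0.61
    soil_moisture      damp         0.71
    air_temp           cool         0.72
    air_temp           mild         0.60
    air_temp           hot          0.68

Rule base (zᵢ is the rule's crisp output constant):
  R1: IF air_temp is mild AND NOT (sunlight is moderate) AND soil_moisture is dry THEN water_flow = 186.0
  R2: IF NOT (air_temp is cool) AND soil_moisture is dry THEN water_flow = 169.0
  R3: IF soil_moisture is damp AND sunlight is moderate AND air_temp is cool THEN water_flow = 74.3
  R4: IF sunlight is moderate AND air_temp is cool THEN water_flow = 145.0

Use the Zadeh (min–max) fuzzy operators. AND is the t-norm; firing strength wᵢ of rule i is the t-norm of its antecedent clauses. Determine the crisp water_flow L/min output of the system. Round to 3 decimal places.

173.352

R1 (z=186.0): mild=0.60, ¬moderate=1−0.05=0.95, dry=0.61; AND[min(a, b)] → w = 0.60
R2 (z=169.0): ¬cool=1−0.72=0.28, dry=0.61; AND[min(a, b)] → w = 0.28
R3 (z=74.3): damp=0.71, moderate=0.05, cool=0.72; AND[min(a, b)] → w = 0.05
R4 (z=145.0): moderate=0.05, cool=0.72; AND[min(a, b)] → w = 0.05
Weighted average = (0.60·186.0 + 0.28·169.0 + 0.05·74.3 + 0.05·145.0) / (0.60 + 0.28 + 0.05 + 0.05)
  = 169.8850 / 0.9800 = 173.352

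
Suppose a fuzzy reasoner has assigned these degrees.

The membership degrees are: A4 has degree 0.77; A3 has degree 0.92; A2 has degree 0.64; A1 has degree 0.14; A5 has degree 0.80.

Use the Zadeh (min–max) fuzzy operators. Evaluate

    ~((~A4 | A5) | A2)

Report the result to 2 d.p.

~A4 = 1 − 0.77 = 0.23
~A4 | A5 = max(a, b) on (0.23, 0.80) = 0.80
(~A4 | A5) | A2 = max(a, b) on (0.80, 0.64) = 0.80
~((~A4 | A5) | A2) = 1 − 0.80 = 0.20

0.20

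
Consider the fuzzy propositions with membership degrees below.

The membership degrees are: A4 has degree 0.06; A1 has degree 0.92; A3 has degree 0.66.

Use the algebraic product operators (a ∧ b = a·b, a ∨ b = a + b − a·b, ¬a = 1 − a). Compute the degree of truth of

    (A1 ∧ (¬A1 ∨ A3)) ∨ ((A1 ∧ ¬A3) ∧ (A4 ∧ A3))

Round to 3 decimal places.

0.637

¬A1 = 1 − 0.9200 = 0.0800
¬A1 ∨ A3 = a + b − a·b on (0.0800, 0.6600) = 0.6872
A1 ∧ (¬A1 ∨ A3) = a·b on (0.9200, 0.6872) = 0.6322
¬A3 = 1 − 0.6600 = 0.3400
A1 ∧ ¬A3 = a·b on (0.9200, 0.3400) = 0.3128
A4 ∧ A3 = a·b on (0.0600, 0.6600) = 0.0396
(A1 ∧ ¬A3) ∧ (A4 ∧ A3) = a·b on (0.3128, 0.0396) = 0.0124
(A1 ∧ (¬A1 ∨ A3)) ∨ ((A1 ∧ ¬A3) ∧ (A4 ∧ A3)) = a + b − a·b on (0.6322, 0.0124) = 0.6368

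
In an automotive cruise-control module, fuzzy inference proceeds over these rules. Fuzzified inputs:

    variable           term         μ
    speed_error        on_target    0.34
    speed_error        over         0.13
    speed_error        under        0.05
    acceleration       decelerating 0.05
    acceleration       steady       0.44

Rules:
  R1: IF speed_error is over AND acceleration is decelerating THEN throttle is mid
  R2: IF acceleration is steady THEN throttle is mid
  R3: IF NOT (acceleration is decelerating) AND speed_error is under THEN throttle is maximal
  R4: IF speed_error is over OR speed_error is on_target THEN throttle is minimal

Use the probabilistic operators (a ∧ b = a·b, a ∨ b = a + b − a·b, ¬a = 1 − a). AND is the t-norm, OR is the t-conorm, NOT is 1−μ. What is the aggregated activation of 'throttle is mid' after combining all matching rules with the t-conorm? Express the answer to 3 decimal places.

R1: over=0.13, decelerating=0.05; AND[a·b] → w = 0.0065
R2: steady=0.44 → w = 0.4400
R3: ¬decelerating=1−0.05=0.95, under=0.05; AND[a·b] → w = 0.0475
R4: over=0.13, on_target=0.34; OR[a + b − a·b] → w = 0.4258
Rules with consequent 'mid': {R1, R2} → strengths 0.0065, 0.4400
Aggregate via t-conorm [a + b − a·b]: 0.4436

0.444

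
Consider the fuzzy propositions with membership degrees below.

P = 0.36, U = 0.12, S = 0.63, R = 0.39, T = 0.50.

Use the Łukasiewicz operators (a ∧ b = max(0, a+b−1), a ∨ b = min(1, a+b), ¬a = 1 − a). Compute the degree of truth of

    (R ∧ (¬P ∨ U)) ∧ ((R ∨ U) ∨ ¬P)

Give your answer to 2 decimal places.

0.15

¬P = 1 − 0.36 = 0.64
¬P ∨ U = min(1, a+b) on (0.64, 0.12) = 0.76
R ∧ (¬P ∨ U) = max(0, a+b−1) on (0.39, 0.76) = 0.15
R ∨ U = min(1, a+b) on (0.39, 0.12) = 0.51
¬P = 1 − 0.36 = 0.64
(R ∨ U) ∨ ¬P = min(1, a+b) on (0.51, 0.64) = 1.00
(R ∧ (¬P ∨ U)) ∧ ((R ∨ U) ∨ ¬P) = max(0, a+b−1) on (0.15, 1.00) = 0.15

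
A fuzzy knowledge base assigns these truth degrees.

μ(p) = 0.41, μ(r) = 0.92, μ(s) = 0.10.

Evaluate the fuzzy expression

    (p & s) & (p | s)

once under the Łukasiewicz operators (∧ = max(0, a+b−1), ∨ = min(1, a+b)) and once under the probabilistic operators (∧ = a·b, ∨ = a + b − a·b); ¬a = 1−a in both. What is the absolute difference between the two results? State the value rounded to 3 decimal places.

0.019

Under Łukasiewicz:
  p & s = max(0, a+b−1) on (0.41, 0.10) = 0.00
  p | s = min(1, a+b) on (0.41, 0.10) = 0.51
  (p & s) & (p | s) = max(0, a+b−1) on (0.00, 0.51) = 0.00
  → value = 0.0000
Under probabilistic:
  p & s = a·b on (0.4100, 0.1000) = 0.0410
  p | s = a + b − a·b on (0.4100, 0.1000) = 0.4690
  (p & s) & (p | s) = a·b on (0.0410, 0.4690) = 0.0192
  → value = 0.0192
|0.0000 − 0.0192| = 0.019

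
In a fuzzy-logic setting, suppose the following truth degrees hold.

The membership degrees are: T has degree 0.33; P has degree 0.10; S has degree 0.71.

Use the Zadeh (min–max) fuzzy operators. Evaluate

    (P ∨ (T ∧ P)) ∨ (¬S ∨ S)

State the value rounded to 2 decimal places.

T ∧ P = min(a, b) on (0.33, 0.10) = 0.10
P ∨ (T ∧ P) = max(a, b) on (0.10, 0.10) = 0.10
¬S = 1 − 0.71 = 0.29
¬S ∨ S = max(a, b) on (0.29, 0.71) = 0.71
(P ∨ (T ∧ P)) ∨ (¬S ∨ S) = max(a, b) on (0.10, 0.71) = 0.71

0.71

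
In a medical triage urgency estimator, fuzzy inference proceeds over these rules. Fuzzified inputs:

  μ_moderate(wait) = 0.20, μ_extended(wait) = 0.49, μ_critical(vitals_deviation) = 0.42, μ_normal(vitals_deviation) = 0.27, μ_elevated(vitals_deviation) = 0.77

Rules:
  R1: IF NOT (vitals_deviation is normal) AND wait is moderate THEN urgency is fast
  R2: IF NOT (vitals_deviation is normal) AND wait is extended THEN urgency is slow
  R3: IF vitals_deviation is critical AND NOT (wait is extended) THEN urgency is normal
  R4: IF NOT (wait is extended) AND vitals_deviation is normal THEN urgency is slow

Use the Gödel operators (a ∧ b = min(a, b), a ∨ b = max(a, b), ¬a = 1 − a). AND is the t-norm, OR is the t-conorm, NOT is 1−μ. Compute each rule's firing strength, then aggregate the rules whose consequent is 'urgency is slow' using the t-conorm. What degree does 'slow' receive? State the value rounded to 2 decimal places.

0.49

R1: ¬normal=1−0.27=0.73, moderate=0.20; AND[min(a, b)] → w = 0.20
R2: ¬normal=1−0.27=0.73, extended=0.49; AND[min(a, b)] → w = 0.49
R3: critical=0.42, ¬extended=1−0.49=0.51; AND[min(a, b)] → w = 0.42
R4: ¬extended=1−0.49=0.51, normal=0.27; AND[min(a, b)] → w = 0.27
Rules with consequent 'slow': {R2, R4} → strengths 0.49, 0.27
Aggregate via t-conorm [max(a, b)]: 0.49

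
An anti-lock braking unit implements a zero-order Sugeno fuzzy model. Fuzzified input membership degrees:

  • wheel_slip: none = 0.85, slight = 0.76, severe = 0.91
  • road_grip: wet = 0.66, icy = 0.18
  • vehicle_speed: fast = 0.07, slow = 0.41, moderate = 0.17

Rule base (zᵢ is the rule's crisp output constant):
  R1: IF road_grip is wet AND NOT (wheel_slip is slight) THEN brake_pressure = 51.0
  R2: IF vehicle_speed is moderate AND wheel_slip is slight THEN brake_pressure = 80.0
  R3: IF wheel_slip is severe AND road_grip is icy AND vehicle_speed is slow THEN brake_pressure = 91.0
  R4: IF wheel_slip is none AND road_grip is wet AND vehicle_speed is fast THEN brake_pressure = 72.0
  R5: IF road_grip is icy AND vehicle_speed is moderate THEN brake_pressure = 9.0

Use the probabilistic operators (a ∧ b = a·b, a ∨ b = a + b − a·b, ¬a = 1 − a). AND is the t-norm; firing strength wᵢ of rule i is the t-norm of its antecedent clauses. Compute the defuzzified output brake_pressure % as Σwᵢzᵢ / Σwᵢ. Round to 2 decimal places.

R1 (z=51.0): wet=0.66, ¬slight=1−0.76=0.24; AND[a·b] → w = 0.1584
R2 (z=80.0): moderate=0.17, slight=0.76; AND[a·b] → w = 0.1292
R3 (z=91.0): severe=0.91, icy=0.18, slow=0.41; AND[a·b] → w = 0.0672
R4 (z=72.0): none=0.85, wet=0.66, fast=0.07; AND[a·b] → w = 0.0393
R5 (z=9.0): icy=0.18, moderate=0.17; AND[a·b] → w = 0.0306
Weighted average = (0.1584·51.0 + 0.1292·80.0 + 0.0672·91.0 + 0.0393·72.0 + 0.0306·9.0) / (0.1584 + 0.1292 + 0.0672 + 0.0393 + 0.0306)
  = 27.6286 / 0.4246 = 65.07

65.07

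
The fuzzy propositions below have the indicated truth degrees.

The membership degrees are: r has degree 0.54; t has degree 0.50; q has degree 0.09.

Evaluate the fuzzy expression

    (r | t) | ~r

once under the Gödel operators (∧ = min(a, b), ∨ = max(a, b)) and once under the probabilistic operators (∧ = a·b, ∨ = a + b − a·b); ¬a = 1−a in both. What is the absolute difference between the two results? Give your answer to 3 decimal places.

Under Gödel:
  r | t = max(a, b) on (0.54, 0.50) = 0.54
  ~r = 1 − 0.54 = 0.46
  (r | t) | ~r = max(a, b) on (0.54, 0.46) = 0.54
  → value = 0.5400
Under probabilistic:
  r | t = a + b − a·b on (0.5400, 0.5000) = 0.7700
  ~r = 1 − 0.5400 = 0.4600
  (r | t) | ~r = a + b − a·b on (0.7700, 0.4600) = 0.8758
  → value = 0.8758
|0.5400 − 0.8758| = 0.336

0.336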